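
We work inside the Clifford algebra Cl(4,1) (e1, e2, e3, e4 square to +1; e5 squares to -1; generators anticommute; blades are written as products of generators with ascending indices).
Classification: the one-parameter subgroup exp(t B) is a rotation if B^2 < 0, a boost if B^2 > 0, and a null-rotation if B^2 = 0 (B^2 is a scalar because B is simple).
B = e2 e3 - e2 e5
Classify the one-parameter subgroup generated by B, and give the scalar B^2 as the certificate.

B^2 term by term: the squares give (1)^2*(e2 e3)^2 + (-1)^2*(e2 e5)^2 = 1*(-1) + 1*(+1) = 0 (each basis 2-blade squares to minus the product of its generators' squares); cross terms between blades sharing an index anticommute and cancel. So B^2 = 0.
Answer: null-rotation, certificate B^2 = 0. Note: conjugating B changes its blade decomposition but never the scalar B^2 = 0, whose sign settles the classification.


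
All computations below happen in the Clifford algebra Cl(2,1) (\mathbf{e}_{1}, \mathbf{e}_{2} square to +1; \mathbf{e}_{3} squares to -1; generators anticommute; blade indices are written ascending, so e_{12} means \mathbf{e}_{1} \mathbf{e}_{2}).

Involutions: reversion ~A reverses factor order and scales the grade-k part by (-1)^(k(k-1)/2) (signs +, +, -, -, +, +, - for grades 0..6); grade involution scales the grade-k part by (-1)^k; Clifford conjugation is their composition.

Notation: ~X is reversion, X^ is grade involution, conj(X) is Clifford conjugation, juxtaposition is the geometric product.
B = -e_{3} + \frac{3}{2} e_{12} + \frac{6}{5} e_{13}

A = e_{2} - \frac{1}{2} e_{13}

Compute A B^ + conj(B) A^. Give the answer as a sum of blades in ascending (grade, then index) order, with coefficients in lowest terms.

first term: -\frac{3}{5} - e_{1} + \frac{1}{4} e_{23} - \frac{6}{5} e_{123}
second term: \frac{3}{5} + e_{1} + \frac{1}{4} e_{23} - \frac{6}{5} e_{123}
Answer: \frac{1}{2} e_{23} - \frac{12}{5} e_{123}


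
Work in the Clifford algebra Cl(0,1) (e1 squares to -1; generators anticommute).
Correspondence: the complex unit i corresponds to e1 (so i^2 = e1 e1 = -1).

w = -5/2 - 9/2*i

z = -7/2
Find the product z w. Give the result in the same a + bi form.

In blades: z = -7/2, w = -5/2 - 9/2*e1.
Distribute z over w term by term (generator squares from the signature, products reordered to ascending indices): (-7/2)*w = 35/4 + 63/4*e1.
Sum: 35/4 + 63/4*e1; translating back through the correspondence:
Answer: 35/4 + 63/4*i


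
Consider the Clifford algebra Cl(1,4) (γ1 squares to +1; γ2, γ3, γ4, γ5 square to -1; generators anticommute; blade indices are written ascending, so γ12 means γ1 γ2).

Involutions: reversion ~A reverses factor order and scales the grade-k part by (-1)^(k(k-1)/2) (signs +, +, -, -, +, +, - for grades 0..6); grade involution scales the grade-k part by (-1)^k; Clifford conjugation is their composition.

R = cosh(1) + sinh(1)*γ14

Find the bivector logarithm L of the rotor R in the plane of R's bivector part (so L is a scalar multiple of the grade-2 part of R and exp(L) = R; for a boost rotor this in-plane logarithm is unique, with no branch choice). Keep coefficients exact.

The scalar part of R is cosh(1), which fixes the rapidity magnitude through cosh (cosh is even, so it cannot fix the sign — the bivector part carries that); dividing the bivector part by sinh of the rapidity gives the plane, and L = rapidity * plane, where the joint sign ambiguity of (rapidity, plane) cancels in the product.
Concretely: cosh(rapidity) = cosh(1) gives rapidity = ±1, and since rapidity/sinh(rapidity) is even the sign is immaterial: L = (rapidity/sinh(rapidity)) * <R>_2 = (1/sinh(1)) * <R>_2.
Answer: γ14


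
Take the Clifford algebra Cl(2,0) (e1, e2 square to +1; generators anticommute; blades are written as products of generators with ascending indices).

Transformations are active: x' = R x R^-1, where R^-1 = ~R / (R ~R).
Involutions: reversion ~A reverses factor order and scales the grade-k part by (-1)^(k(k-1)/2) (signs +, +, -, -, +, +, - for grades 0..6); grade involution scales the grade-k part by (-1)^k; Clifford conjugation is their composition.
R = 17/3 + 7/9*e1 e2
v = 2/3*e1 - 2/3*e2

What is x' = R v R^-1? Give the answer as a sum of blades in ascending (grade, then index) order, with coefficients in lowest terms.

~R = 17/3 - 7/9*e1 e2, and R ~R = 2650/81, so R^-1 = ~R / (2650/81).
R v = 88/27*e1 - 116/27*e2
Answer: 1838/3975*e1 - 3266/3975*e2


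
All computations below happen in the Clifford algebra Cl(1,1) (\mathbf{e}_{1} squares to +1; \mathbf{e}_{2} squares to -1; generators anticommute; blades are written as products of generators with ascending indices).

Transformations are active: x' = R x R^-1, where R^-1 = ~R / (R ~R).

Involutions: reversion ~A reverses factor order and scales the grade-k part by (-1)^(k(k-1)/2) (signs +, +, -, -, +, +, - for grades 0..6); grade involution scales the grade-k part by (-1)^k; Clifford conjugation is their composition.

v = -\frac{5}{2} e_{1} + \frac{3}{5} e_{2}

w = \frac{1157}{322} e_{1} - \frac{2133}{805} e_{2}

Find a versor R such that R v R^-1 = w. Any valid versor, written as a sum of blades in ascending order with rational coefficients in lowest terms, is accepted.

Key observation: q(v) = q(w) = \frac{589}{100} (sandwiches preserve the norm), so R = v + w = \frac{176}{161} e_{1} - \frac{330}{161} e_{2} works whenever it is invertible — the component of v along it is kept and (v - w)/2 reverses, sending v to w.
Answer: \frac{176}{161} e_{1} - \frac{330}{161} e_{2}


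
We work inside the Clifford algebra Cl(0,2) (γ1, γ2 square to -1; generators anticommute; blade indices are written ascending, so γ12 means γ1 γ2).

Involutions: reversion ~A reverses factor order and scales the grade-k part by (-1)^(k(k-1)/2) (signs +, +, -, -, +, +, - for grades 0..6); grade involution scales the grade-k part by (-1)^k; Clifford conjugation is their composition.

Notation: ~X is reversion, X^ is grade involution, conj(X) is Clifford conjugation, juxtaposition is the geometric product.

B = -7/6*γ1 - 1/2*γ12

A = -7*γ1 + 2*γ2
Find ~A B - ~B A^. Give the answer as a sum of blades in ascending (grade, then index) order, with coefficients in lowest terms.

first term: -49/6 - γ1 - 7/2*γ2 + 7/3*γ12
second term: 49/6 + γ1 + 7/2*γ2 + 7/3*γ12
Answer: -49/3 - 2*γ1 - 7*γ2


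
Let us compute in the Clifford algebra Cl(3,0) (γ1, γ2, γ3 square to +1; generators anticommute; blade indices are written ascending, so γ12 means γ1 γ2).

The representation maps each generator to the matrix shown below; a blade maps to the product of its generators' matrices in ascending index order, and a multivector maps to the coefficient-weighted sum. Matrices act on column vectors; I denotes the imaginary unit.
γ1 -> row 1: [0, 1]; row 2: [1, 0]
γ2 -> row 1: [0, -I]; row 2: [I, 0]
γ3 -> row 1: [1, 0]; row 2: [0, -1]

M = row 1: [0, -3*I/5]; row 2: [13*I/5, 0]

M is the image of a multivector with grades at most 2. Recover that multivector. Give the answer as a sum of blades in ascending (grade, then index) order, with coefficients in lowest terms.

Method: 1, rho(γ1), rho(γ2), rho(γ3) form a trace-orthogonal basis of the 2x2 complex matrices (tr(X Y) = 2 if X = Y, else 0), so M = m0*1 + m1*rho(γ1) + m2*rho(γ2) + m3*rho(γ3) with m0 = tr(M)/2 = 0, m1 = tr(M rho(γ1))/2 = I, m2 = tr(M rho(γ2))/2 = 8/5, m3 = tr(M rho(γ3))/2 = 0.
Multiplying table entries, the bivector images are rho(γ12) = I*rho(γ3), rho(γ13) = -I*rho(γ2), rho(γ23) = I*rho(γ1); with real blade coefficients the real parts of m0..m3 are the coefficients of 1, γ1, γ2, γ3 and the imaginary parts give the bivectors (γ23: Im m1, γ13: -Im m2, γ12: Im m3).
Answer: 8/5*γ2 + γ23


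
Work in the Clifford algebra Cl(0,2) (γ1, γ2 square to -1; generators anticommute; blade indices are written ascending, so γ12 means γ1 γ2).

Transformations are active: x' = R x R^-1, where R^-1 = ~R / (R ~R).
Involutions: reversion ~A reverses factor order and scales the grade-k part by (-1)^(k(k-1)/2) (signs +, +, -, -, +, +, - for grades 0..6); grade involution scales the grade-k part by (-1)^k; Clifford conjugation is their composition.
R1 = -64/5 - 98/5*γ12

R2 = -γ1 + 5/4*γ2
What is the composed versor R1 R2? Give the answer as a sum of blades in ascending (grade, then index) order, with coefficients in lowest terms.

Distribute over the terms of R1 (each basis-blade product reordered to ascending indices, repeated generators contracted through their squares):
(-64/5) R2 = 64/5*γ1 - 16*γ2
(-98/5*γ12) R2 = 49/2*γ1 + 98/5*γ2
Summing the partial products and collecting blades:
Answer: 373/10*γ1 + 18/5*γ2


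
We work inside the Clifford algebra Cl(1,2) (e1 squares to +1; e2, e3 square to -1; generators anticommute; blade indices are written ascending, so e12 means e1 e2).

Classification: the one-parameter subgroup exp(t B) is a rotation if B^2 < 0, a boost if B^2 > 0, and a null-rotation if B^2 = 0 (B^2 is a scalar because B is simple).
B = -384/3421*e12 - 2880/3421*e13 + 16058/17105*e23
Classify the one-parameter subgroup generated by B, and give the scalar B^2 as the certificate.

B^2 term by term: the squares give (-384/3421)^2*(e12)^2 + (-2880/3421)^2*(e13)^2 + (16058/17105)^2*(e23)^2 = 147456/11703241*(+1) + 8294400/11703241*(+1) + 257859364/292581025*(-1) = -4/25 (each basis 2-blade squares to minus the product of its generators' squares); cross terms between blades sharing an index anticommute and cancel. So B^2 = -4/25.
Answer: rotation, certificate B^2 = -4/25. Because -4/25 is invariant under every versor sandwich, the classification follows from its sign alone.


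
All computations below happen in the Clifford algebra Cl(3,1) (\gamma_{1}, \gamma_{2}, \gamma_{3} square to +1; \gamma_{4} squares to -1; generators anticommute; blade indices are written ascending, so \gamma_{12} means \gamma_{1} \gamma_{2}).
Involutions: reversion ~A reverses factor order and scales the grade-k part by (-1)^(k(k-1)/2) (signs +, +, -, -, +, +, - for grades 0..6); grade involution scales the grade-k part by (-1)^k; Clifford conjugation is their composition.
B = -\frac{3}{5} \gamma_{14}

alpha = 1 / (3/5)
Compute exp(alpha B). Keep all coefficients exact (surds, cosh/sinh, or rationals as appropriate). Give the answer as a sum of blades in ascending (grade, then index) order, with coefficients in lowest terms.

B^2 = (-\frac{3}{5})^2*(\gamma_{14})^2 = \frac{9}{25}*(+1) = \frac{9}{25} (a basis 2-blade squares to minus the product of its generators' squares).
B^2 = \frac{9}{25} — the series telescopes hyperbolically here: l = \frac{3}{5}, alpha*l = 1, so exp(alpha B) = cosh(1) + (sinh(1)/(\frac{3}{5}))*B = \cosh{\left(1 \right)} + (\frac{5 \sinh{\left(1 \right)}}{3})*B.
Answer: \cosh{\left(1 \right)} - \sinh{\left(1 \right)} \gamma_{14}


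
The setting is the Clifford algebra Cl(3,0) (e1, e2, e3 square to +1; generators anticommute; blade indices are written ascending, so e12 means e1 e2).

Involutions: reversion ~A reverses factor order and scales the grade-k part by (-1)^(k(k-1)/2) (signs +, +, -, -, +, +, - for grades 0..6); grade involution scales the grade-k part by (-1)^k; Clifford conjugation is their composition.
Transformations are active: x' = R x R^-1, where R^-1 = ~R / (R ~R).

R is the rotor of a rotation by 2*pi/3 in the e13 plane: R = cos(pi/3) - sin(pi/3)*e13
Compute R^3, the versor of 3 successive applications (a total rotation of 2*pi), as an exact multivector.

The rotor phase is half the rotation angle and phases add under composition, so 3 steps in the e13 plane accumulate phase 3*(pi/3) = pi: R^3 = cos(pi) - sin(pi)*e13.
cos(pi) = -1 and sin(pi) = 0, so R^3 = -1. The total rotation 2*pi is 1 full turn, so every vector returns to itself, yet the rotor is -1, on the OTHER sheet of the double cover (an odd number of 2*pi turns).
Answer: -1


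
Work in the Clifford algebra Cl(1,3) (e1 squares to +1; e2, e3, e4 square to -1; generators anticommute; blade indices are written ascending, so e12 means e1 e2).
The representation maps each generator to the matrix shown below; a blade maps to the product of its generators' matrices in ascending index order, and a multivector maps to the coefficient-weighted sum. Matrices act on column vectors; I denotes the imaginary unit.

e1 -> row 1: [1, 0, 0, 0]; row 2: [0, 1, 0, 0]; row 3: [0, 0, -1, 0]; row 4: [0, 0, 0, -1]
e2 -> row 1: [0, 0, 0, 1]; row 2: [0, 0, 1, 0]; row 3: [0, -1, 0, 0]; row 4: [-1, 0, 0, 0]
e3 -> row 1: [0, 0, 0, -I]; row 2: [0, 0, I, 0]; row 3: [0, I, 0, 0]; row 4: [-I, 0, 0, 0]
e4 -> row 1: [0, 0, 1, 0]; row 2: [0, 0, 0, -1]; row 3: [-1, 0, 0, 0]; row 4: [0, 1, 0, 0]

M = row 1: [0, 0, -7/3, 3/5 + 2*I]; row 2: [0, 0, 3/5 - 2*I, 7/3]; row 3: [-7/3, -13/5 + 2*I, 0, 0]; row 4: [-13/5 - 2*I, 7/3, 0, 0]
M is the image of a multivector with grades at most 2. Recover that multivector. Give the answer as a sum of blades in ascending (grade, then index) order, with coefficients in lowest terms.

Method: the blade images are trace-orthogonal — tr(rho(e_A) rho(e_B)^-1) = 4 if A = B and 0 otherwise — and rho(e_A)^-1 = (e_A)^2 * rho(e_A) with (e_A)^2 = +1 or -1, so the coefficient of e_A in the preimage is (e_A)^2 * tr(M rho(e_A))/4.
Nonzero projections over blades of grade <= 2: e2: (e2)^2 = -1, tr(M rho(e2)) = -32/5, coefficient 8/5; e12: (e12)^2 = +1, tr(M rho(e12)) = -4, coefficient -1; e13: (e13)^2 = +1, tr(M rho(e13)) = -8, coefficient -2; e14: (e14)^2 = +1, tr(M rho(e14)) = -28/3, coefficient -7/3. Every other blade of grade <= 2 projects to 0.
Answer: 8/5*e2 - e12 - 2*e13 - 7/3*e14


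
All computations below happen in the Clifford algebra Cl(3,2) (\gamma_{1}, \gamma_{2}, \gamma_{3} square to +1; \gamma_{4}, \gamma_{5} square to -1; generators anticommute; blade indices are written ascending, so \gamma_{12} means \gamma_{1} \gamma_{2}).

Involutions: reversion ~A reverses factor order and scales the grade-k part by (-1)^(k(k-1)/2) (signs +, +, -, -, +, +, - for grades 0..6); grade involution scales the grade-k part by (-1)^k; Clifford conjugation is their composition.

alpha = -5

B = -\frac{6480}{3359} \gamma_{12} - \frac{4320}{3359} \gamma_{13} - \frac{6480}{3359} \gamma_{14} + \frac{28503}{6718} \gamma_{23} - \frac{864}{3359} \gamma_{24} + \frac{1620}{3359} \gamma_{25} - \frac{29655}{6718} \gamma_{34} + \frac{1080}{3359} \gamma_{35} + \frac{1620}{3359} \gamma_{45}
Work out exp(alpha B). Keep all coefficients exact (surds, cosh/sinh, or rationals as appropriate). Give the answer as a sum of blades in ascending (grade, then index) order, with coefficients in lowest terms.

B^2 term by term: the squares give (-\frac{6480}{3359})^2*(\gamma_{12})^2 + (-\frac{4320}{3359})^2*(\gamma_{13})^2 + (-\frac{6480}{3359})^2*(\gamma_{14})^2 + (\frac{28503}{6718})^2*(\gamma_{23})^2 + (-\frac{864}{3359})^2*(\gamma_{24})^2 + (\frac{1620}{3359})^2*(\gamma_{25})^2 + (-\frac{29655}{6718})^2*(\gamma_{34})^2 + (\frac{1080}{3359})^2*(\gamma_{35})^2 + (\frac{1620}{3359})^2*(\gamma_{45})^2 = \frac{41990400}{11282881}*(-1) + \frac{18662400}{11282881}*(-1) + \frac{41990400}{11282881}*(+1) + \frac{812421009}{45131524}*(-1) + \frac{746496}{11282881}*(+1) + \frac{2624400}{11282881}*(+1) + \frac{879419025}{45131524}*(+1) + \frac{1166400}{11282881}*(+1) + \frac{2624400}{11282881}*(-1) = 0 (each basis 2-blade squares to minus the product of its generators' squares); cross terms between blades sharing an index anticommute and cancel; the commuting (index-disjoint) pairs give grade-4 terms 2*c*c'*(blade product), which cancel blade by blade — \gamma_{1234}: \frac{192164400}{11282881} - \frac{7464960}{11282881} - \frac{184699440}{11282881} = 0; \gamma_{1235}: -\frac{13996800}{11282881} + \frac{13996800}{11282881} = 0; \gamma_{1245}: -\frac{20995200}{11282881} + \frac{20995200}{11282881} = 0; \gamma_{1345}: -\frac{13996800}{11282881} + \frac{13996800}{11282881} = 0; \gamma_{2345}: \frac{46174860}{11282881} + \frac{1866240}{11282881} - \frac{48041100}{11282881} = 0 — confirming B is simple. So B^2 = 0.
B^2 = 0, so the series closes: exp(alpha B) = 1 + alpha B (parabolic case).
Answer: 1 + \frac{32400}{3359} \gamma_{12} + \frac{21600}{3359} \gamma_{13} + \frac{32400}{3359} \gamma_{14} - \frac{142515}{6718} \gamma_{23} + \frac{4320}{3359} \gamma_{24} - \frac{8100}{3359} \gamma_{25} + \frac{148275}{6718} \gamma_{34} - \frac{5400}{3359} \gamma_{35} - \frac{8100}{3359} \gamma_{45}


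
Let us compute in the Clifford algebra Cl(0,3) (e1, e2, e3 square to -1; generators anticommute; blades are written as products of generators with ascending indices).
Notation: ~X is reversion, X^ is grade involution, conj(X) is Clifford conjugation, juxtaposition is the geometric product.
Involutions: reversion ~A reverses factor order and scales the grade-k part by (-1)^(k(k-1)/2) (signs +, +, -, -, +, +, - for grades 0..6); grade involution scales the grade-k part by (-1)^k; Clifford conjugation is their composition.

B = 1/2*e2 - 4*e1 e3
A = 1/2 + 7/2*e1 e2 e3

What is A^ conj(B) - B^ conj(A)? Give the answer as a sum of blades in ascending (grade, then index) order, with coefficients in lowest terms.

first term: -57/4*e2 + 15/4*e1 e3
second term: -57/4*e2 - 15/4*e1 e3
Answer: 15/2*e1 e3


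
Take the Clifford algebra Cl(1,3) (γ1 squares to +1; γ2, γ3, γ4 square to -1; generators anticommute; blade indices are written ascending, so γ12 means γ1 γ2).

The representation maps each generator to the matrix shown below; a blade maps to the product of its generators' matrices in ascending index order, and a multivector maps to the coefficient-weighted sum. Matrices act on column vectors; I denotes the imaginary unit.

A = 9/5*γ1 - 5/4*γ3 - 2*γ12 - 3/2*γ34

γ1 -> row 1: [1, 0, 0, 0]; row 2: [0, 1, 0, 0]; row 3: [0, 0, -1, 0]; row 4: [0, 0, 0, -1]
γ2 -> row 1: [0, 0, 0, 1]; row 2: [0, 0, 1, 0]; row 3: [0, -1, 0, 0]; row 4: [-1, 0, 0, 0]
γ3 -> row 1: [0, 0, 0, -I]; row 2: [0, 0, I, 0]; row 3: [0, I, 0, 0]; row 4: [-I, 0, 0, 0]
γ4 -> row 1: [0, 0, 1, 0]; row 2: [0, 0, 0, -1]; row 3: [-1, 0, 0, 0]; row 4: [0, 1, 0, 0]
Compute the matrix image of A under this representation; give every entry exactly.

Bivector images (products of the table entries): rho(γ12) = rho(γ1)rho(γ2) = row 1: [0, 0, 0, 1]; row 2: [0, 0, 1, 0]; row 3: [0, 1, 0, 0]; row 4: [1, 0, 0, 0]; rho(γ34) = rho(γ3)rho(γ4) = row 1: [0, -I, 0, 0]; row 2: [-I, 0, 0, 0]; row 3: [0, 0, 0, -I]; row 4: [0, 0, -I, 0].
M = (9/5)*rho(γ1) + (-5/4)*rho(γ3) + (-2)*rho(γ12) + (-3/2)*rho(γ34), summed entrywise:
Answer: row 1: [9/5, 3*I/2, 0, -2 + 5*I/4]; row 2: [3*I/2, 9/5, -2 - 5*I/4, 0]; row 3: [0, -2 - 5*I/4, -9/5, 3*I/2]; row 4: [-2 + 5*I/4, 0, 3*I/2, -9/5]


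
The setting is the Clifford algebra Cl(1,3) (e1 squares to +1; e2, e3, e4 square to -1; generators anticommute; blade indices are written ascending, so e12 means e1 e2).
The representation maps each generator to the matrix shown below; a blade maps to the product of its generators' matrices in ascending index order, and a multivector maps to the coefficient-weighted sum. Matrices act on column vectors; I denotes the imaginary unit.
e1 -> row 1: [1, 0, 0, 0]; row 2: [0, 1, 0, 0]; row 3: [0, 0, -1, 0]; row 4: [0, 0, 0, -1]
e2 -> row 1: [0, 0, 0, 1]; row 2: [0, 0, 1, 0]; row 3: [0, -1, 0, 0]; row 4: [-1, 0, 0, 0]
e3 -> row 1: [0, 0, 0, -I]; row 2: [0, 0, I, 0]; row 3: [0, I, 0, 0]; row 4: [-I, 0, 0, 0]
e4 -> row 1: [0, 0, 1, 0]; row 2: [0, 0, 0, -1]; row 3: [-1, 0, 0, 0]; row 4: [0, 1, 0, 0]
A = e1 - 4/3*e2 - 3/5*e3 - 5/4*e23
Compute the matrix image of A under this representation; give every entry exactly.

Bivector images (products of the table entries): rho(e23) = rho(e2)rho(e3) = row 1: [-I, 0, 0, 0]; row 2: [0, I, 0, 0]; row 3: [0, 0, -I, 0]; row 4: [0, 0, 0, I].
M = (1)*rho(e1) + (-4/3)*rho(e2) + (-3/5)*rho(e3) + (-5/4)*rho(e23), summed entrywise:
Answer: row 1: [1 + 5*I/4, 0, 0, -4/3 + 3*I/5]; row 2: [0, 1 - 5*I/4, -4/3 - 3*I/5, 0]; row 3: [0, 4/3 - 3*I/5, -1 + 5*I/4, 0]; row 4: [4/3 + 3*I/5, 0, 0, -1 - 5*I/4]


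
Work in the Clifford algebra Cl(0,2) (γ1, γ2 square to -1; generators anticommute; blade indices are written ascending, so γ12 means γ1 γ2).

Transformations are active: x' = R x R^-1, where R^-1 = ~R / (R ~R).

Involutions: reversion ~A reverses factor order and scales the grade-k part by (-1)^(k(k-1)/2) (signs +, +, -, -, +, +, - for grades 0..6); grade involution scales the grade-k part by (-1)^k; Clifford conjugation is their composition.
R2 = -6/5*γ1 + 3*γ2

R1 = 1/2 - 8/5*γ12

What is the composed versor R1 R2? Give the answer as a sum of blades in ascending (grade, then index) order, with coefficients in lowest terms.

Distribute over the terms of R1 (each basis-blade product reordered to ascending indices, repeated generators contracted through their squares):
(1/2) R2 = -3/5*γ1 + 3/2*γ2
(-8/5*γ12) R2 = 24/5*γ1 + 48/25*γ2
Summing the partial products and collecting blades:
Answer: 21/5*γ1 + 171/50*γ2


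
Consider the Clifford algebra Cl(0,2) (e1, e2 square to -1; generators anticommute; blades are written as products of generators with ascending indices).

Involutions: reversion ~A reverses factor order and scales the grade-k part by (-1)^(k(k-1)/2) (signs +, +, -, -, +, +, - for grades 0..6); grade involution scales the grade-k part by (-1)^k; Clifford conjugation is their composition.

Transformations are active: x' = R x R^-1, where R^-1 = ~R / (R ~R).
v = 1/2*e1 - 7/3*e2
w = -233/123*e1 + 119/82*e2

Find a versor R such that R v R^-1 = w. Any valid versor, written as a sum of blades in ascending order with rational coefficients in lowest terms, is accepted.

Why this works: both vectors square to -205/36, so q(v) = q(w) and R = v + w = -343/246*e1 - 217/246*e2 carries v to w — its own direction survives, the complement (v - w)/2 flips.
Answer: -343/246*e1 - 217/246*e2


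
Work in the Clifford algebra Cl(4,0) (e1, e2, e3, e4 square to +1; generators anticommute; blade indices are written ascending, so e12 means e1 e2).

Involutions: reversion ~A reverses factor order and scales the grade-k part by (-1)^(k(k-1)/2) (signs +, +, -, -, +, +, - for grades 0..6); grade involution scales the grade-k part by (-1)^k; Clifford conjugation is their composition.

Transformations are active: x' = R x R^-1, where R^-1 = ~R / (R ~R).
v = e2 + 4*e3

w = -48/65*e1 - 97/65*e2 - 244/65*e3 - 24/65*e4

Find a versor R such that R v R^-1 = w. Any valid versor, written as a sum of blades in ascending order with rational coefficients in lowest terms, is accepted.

Why this works: both vectors square to 17, so q(v) = q(w) and R = v + w = -48/65*e1 - 32/65*e2 + 16/65*e3 - 24/65*e4 carries v to w — its own direction survives, the complement (v - w)/2 flips.
Answer: -48/65*e1 - 32/65*e2 + 16/65*e3 - 24/65*e4


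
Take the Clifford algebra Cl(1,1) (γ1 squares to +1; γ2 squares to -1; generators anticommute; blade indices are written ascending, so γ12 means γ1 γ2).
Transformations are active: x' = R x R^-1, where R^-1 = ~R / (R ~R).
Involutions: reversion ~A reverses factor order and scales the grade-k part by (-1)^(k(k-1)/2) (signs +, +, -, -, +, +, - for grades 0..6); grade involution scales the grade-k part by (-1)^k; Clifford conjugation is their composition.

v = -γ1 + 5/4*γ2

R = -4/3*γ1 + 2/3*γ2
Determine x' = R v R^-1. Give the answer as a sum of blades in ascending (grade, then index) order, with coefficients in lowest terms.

~R = -4/3*γ1 + 2/3*γ2, and R ~R = 4/3, so R^-1 = ~R / (4/3).
R v = 1/2 - γ12
Answer: -3/4*γ2


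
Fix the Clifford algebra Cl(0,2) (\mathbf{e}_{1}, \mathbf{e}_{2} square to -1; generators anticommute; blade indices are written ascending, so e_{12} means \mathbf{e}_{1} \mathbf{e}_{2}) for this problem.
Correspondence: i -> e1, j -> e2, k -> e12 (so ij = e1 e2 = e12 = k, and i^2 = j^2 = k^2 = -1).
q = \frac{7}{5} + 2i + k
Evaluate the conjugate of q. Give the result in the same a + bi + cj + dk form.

In blades: q = \frac{7}{5} + 2 e_{1} + e_{12}.
Conjugation here is Clifford conjugation: the scalar is fixed and the grade-1 and grade-2 blades all flip sign, giving \frac{7}{5} - 2 e_{1} - e_{12}; translating back:
Answer: \frac{7}{5} - 2i - k


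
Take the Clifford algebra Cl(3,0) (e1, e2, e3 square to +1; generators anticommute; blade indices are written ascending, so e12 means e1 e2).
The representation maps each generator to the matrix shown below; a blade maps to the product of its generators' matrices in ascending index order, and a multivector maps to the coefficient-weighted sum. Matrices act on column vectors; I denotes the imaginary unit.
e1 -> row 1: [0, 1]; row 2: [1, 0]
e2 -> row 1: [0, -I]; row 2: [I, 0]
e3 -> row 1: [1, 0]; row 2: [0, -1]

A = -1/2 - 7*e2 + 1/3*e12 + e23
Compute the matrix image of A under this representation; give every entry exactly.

Bivector images (products of the table entries): rho(e12) = rho(e1)rho(e2) = row 1: [I, 0]; row 2: [0, -I]; rho(e23) = rho(e2)rho(e3) = row 1: [0, I]; row 2: [I, 0].
M = (-1/2)*1 + (-7)*rho(e2) + (1/3)*rho(e12) + (1)*rho(e23), summed entrywise (1 is the identity matrix):
Answer: row 1: [-1/2 + I/3, 8*I]; row 2: [-6*I, -1/2 - I/3]


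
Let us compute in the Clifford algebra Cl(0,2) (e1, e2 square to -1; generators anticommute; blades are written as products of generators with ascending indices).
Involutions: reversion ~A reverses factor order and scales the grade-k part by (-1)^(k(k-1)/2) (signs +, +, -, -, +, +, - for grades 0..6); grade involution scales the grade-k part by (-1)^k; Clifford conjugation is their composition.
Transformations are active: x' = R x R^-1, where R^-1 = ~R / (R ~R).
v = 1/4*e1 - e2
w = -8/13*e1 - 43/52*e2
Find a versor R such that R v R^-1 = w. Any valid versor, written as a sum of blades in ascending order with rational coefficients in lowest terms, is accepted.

The midline construction: v and w both square to -17/16, so reflecting in their sum -19/52*e1 - 95/52*e2 exchanges them.
Answer: -19/52*e1 - 95/52*e2


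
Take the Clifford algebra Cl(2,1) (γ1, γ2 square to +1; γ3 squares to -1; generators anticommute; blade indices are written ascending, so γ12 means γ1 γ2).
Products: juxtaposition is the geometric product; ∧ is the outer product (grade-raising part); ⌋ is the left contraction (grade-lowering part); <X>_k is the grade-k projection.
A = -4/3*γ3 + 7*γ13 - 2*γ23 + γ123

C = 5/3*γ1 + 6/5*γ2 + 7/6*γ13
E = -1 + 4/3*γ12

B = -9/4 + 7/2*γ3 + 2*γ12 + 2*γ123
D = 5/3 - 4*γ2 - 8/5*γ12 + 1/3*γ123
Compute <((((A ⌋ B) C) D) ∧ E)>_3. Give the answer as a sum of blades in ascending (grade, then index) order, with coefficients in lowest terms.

step 1: 20/3 - 4*γ1 - 14*γ2 + 8/3*γ12
step 2: -352/15 + 644/45*γ1 + 32/9*γ2 - 14/3*γ3 + 278/15*γ12 + 70/9*γ13 - 28/9*γ23 + 49/3*γ123
step 3: -4103/225 - 1232/27*γ1 + 16718/225*γ2 - 4/15*γ3 + 956/75*γ12 + 1082/15*γ13 - 4256/135*γ23 + 2609/45*γ123
step 4: 4103/225 + 1232/27*γ1 - 16718/225*γ2 + 4/15*γ3 - 25016/675*γ12 - 1082/15*γ13 + 4256/135*γ23 - 175/3*γ123
step 5: -175/3*γ123
Answer: -175/3*γ123


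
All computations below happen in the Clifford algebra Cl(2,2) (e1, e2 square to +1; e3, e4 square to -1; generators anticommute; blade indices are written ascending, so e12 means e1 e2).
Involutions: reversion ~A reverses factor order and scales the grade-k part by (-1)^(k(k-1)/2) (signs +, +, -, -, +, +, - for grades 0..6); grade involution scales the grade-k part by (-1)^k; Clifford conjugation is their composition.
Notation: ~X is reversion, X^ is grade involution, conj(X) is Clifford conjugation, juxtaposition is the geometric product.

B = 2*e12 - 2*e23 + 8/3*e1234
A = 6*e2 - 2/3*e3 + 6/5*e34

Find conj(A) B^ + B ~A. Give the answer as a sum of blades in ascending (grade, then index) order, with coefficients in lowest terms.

first term: 12*e1 - 4/3*e2 + 12*e3 + 16/5*e12 + 12/5*e24 + 4/3*e123 - 16/9*e124 + 16*e134 - 12/5*e1234
second term: 12*e1 - 4/3*e2 + 12*e3 + 16/5*e12 - 12/5*e24 - 4/3*e123 - 16/9*e124 + 16*e134 - 12/5*e1234
Answer: 24*e1 - 8/3*e2 + 24*e3 + 32/5*e12 - 32/9*e124 + 32*e134 - 24/5*e1234


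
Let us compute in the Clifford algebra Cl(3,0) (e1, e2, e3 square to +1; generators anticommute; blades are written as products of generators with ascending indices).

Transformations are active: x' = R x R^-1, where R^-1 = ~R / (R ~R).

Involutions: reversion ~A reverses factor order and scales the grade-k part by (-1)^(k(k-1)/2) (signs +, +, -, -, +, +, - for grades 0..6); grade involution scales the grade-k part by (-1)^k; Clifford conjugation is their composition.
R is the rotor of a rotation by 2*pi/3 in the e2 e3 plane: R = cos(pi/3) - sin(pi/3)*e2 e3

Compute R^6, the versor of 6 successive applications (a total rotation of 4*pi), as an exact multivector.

Because a rotor carries half the rotation angle, composing 6 copies of this e2 e3-plane rotor multiplies the phase: 6*(pi/3) = 2*pi, hence R^6 = cos(2*pi) - sin(2*pi)*e2 e3.
cos(2*pi) = 1 and sin(2*pi) = 0, so R^6 = 1. The total rotation 4*pi is 2 full turns, so every vector returns to itself, yet the rotor is +1, back on the identity sheet (an even number of 2*pi turns).
Answer: 1


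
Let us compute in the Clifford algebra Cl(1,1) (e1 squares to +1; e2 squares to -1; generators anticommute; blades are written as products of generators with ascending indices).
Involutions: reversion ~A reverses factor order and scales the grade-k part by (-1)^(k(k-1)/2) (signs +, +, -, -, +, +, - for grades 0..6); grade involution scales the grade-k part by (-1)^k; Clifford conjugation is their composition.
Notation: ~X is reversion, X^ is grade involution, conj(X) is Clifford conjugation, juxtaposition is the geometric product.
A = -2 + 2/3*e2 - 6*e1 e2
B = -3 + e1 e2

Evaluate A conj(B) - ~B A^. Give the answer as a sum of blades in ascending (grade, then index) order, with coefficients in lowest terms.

first term: 12 - 2/3*e1 - 2*e2 + 20*e1 e2
second term: 12 - 2/3*e1 + 2*e2 + 20*e1 e2
Answer: -4*e2


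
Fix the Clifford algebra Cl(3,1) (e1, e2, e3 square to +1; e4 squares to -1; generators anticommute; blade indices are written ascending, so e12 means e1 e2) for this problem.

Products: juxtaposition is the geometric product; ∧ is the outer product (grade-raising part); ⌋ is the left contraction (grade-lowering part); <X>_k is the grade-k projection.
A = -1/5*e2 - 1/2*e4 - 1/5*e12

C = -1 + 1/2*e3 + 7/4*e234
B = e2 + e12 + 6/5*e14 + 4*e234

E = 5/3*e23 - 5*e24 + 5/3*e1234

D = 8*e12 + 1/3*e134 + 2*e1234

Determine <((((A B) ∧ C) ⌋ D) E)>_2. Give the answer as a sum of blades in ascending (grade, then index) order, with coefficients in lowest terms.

step 1: -3/5*e1 + 2*e23 + 37/50*e24 - 4/5*e34 - 13/50*e124 - 4/5*e134
step 2: 3/5*e1 - 3/10*e13 - 2*e23 - 37/50*e24 + 4/5*e34 + 13/50*e124 + 4/5*e134 - 37/100*e234 - 23/25*e1234
step 3: 158/75 + 151/150*e1 + 32/5*e2 - 13/25*e3 + 1/10*e4 + 8/5*e12 + 37/25*e13 + 4*e14 - 3/5*e24 + 1/5*e34 + 6/5*e234
step 4: 3 - 2*e1 + 11/30*e2 + 50/3*e3 - 34*e4 - 332/15*e12 + 11/3*e13 - 8*e14 + 503/45*e23 - 42/5*e24 - 11/3*e34 + 83/45*e123 - 59/10*e124 - 32/3*e134 - 34/45*e234 + 791/45*e1234
step 5: -332/15*e12 + 11/3*e13 - 8*e14 + 503/45*e23 - 42/5*e24 - 11/3*e34
Answer: -332/15*e12 + 11/3*e13 - 8*e14 + 503/45*e23 - 42/5*e24 - 11/3*e34


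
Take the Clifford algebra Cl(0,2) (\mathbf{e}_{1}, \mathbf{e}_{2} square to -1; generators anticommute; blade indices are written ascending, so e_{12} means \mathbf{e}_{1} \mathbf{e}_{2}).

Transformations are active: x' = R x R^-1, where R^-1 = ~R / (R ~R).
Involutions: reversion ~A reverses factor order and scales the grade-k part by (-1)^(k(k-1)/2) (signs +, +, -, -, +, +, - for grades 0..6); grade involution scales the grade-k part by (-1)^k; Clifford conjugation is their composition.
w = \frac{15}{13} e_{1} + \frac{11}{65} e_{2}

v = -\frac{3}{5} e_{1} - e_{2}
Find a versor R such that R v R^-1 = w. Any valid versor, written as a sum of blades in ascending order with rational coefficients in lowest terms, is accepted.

A norm check does it: q(v) = q(w) = -\frac{34}{25}, hence R = v + w = \frac{36}{65} e_{1} - \frac{54}{65} e_{2} realises the map — parallel part kept, (v - w)/2 negated, v carried to w.
Answer: \frac{36}{65} e_{1} - \frac{54}{65} e_{2}


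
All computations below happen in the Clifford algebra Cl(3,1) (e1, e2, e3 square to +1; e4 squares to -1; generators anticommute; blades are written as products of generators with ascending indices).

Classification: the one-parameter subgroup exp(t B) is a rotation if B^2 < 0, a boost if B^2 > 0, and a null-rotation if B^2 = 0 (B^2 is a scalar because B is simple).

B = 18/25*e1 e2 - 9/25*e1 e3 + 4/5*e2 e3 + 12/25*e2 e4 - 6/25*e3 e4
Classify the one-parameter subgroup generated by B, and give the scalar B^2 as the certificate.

B^2 term by term: the squares give (18/25)^2*(e1 e2)^2 + (-9/25)^2*(e1 e3)^2 + (4/5)^2*(e2 e3)^2 + (12/25)^2*(e2 e4)^2 + (-6/25)^2*(e3 e4)^2 = 324/625*(-1) + 81/625*(-1) + 16/25*(-1) + 144/625*(+1) + 36/625*(+1) = -1 (each basis 2-blade squares to minus the product of its generators' squares); cross terms between blades sharing an index anticommute and cancel; the commuting (index-disjoint) pairs give grade-4 terms 2*c*c'*(blade product), which cancel blade by blade — e1 e2 e3 e4: -216/625 + 216/625 = 0 — confirming B is simple. So B^2 = -1.
Answer: rotation, certificate B^2 = -1. Check the certificate: B^2 = -1, and that sign is decisive whatever form B takes.


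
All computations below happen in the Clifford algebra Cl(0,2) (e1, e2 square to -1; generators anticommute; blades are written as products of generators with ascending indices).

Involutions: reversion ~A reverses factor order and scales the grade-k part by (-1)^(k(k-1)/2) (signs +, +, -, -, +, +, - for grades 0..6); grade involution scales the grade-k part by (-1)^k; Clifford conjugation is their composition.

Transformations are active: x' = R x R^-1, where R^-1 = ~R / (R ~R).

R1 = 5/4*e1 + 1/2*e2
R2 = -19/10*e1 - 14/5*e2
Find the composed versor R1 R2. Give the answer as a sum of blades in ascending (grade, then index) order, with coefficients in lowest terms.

Distribute over the terms of R1 (each basis-blade product reordered to ascending indices, repeated generators contracted through their squares):
(5/4*e1) R2 = 19/8 - 7/2*e1 e2
(1/2*e2) R2 = 7/5 + 19/20*e1 e2
Summing the partial products and collecting blades:
Answer: 151/40 - 51/20*e1 e2


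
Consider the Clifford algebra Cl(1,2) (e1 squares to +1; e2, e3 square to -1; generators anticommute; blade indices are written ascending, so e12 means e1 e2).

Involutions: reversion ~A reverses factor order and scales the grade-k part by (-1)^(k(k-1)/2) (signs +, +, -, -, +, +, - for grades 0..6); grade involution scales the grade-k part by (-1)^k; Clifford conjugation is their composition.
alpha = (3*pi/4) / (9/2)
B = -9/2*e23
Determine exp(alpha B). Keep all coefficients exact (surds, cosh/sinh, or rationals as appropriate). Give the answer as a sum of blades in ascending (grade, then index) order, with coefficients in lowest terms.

B^2 = (-9/2)^2*(e23)^2 = 81/4*(-1) = -81/4 (a basis 2-blade squares to minus the product of its generators' squares).
B^2 = -81/4 — since the square is negative, the closed form is circular: l = 9/2, alpha*l = 3*pi/4, so exp(alpha B) = cos(3*pi/4) + (sin(3*pi/4)/(9/2))*B = -sqrt(2)/2 + (sqrt(2)/9)*B.
Answer: -sqrt(2)/2 - sqrt(2)/2*e23


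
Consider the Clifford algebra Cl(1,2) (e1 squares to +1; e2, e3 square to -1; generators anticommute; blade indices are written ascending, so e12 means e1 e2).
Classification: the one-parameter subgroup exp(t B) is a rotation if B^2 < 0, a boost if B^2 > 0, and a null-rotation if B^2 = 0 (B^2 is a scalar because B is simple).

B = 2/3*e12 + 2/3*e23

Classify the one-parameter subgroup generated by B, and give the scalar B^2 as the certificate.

B^2 term by term: the squares give (2/3)^2*(e12)^2 + (2/3)^2*(e23)^2 = 4/9*(+1) + 4/9*(-1) = 0 (each basis 2-blade squares to minus the product of its generators' squares); cross terms between blades sharing an index anticommute and cancel. So B^2 = 0.
Answer: null-rotation, certificate B^2 = 0. Certificate logic: 0 is a conjugation-invariant scalar, so its sign fixes rotation versus boost versus null-rotation outright.


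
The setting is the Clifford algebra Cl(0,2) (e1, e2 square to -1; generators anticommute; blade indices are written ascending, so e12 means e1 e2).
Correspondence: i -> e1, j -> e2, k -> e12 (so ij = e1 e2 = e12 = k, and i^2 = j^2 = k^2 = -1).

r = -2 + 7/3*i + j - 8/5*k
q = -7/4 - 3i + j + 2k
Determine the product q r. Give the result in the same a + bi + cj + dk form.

In blades: q = -7/4 - 3*e1 + e2 + 2*e12, r = -2 + 7/3*e1 + e2 - 8/5*e12.
Distribute q over r term by term (generator squares from the signature, products reordered to ascending indices): (-7/4)*r = 7/2 - 49/12*e1 - 7/4*e2 + 14/5*e12; (-3*e1)*r = 7 + 6*e1 - 24/5*e2 - 3*e12; (e2)*r = -1 - 8/5*e1 - 2*e2 - 7/3*e12; (2*e12)*r = 16/5 - 2*e1 + 14/3*e2 - 4*e12.
Sum: 127/10 - 101/60*e1 - 233/60*e2 - 98/15*e12; translating back through the correspondence:
Answer: 127/10 - 101/60*i - 233/60*j - 98/15*k


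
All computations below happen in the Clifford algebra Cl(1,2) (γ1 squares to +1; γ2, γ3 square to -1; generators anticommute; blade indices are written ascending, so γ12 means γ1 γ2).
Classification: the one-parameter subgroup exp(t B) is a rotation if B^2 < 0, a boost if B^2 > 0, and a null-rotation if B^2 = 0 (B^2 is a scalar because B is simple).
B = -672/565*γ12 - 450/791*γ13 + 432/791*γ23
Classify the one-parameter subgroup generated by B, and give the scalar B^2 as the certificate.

B^2 term by term: the squares give (-672/565)^2*(γ12)^2 + (-450/791)^2*(γ13)^2 + (432/791)^2*(γ23)^2 = 451584/319225*(+1) + 202500/625681*(+1) + 186624/625681*(-1) = 36/25 (each basis 2-blade squares to minus the product of its generators' squares); cross terms between blades sharing an index anticommute and cancel. So B^2 = 36/25.
Answer: boost, certificate B^2 = 36/25. One invariant decides it: the square 36/25 survives every conjugation, and its sign is exactly the classification.


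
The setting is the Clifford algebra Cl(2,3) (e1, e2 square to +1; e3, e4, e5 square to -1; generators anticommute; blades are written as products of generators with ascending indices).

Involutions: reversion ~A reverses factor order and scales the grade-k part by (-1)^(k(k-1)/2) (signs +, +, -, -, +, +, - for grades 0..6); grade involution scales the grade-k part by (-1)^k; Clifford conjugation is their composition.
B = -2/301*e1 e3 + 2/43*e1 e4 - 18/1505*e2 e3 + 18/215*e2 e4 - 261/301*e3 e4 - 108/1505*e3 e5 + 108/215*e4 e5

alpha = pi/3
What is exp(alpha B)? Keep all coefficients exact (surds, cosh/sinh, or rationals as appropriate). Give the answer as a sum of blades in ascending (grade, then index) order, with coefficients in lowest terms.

B^2 term by term: the squares give (-2/301)^2*(e1 e3)^2 + (2/43)^2*(e1 e4)^2 + (-18/1505)^2*(e2 e3)^2 + (18/215)^2*(e2 e4)^2 + (-261/301)^2*(e3 e4)^2 + (-108/1505)^2*(e3 e5)^2 + (108/215)^2*(e4 e5)^2 = 4/90601*(+1) + 4/1849*(+1) + 324/2265025*(+1) + 324/46225*(+1) + 68121/90601*(-1) + 11664/2265025*(-1) + 11664/46225*(-1) = -1 (each basis 2-blade squares to minus the product of its generators' squares); cross terms between blades sharing an index anticommute and cancel; the commuting (index-disjoint) pairs give grade-4 terms 2*c*c'*(blade product), which cancel blade by blade — e1 e2 e3 e4: 72/64715 - 72/64715 = 0; e1 e3 e4 e5: -432/64715 + 432/64715 = 0; e2 e3 e4 e5: -3888/323575 + 3888/323575 = 0 — confirming B is simple. So B^2 = -1.
B^2 = -1 — B^2 < 0, so the exponential closes trigonometrically: l = 1, alpha*l = pi/3, so exp(alpha B) = cos(pi/3) + (sin(pi/3)/1)*B = 1/2 + (sqrt(3)/2)*B.
Answer: 1/2 - sqrt(3)/301*e1 e3 + sqrt(3)/43*e1 e4 - 9*sqrt(3)/1505*e2 e3 + 9*sqrt(3)/215*e2 e4 - 261*sqrt(3)/602*e3 e4 - 54*sqrt(3)/1505*e3 e5 + 54*sqrt(3)/215*e4 e5


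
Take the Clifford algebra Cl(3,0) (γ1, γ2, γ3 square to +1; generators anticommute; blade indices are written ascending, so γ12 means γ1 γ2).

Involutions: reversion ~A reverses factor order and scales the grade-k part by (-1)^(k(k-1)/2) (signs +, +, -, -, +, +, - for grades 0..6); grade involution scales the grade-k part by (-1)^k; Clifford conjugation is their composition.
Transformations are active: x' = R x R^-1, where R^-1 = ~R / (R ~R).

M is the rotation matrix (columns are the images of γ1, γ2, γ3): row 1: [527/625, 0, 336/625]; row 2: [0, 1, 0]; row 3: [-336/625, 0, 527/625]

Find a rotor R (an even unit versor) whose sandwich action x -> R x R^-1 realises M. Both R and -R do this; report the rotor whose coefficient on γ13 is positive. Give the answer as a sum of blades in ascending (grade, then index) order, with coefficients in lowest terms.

Method: write R = a + b12*γ12 + b13*γ13 + b23*γ23 with a^2 + b12^2 + b13^2 + b23^2 = 1 (so R^-1 = ~R). Expanding the columns R e_j ~R gives tr M = 4a^2 - 1 and, from the antisymmetric part, M21 - M12 = -4a*b12, M13 - M31 = 4a*b13, M32 - M23 = -4a*b23.
Here tr M = 1679/625, so a^2 = (1 + tr M)/4 = 576/625 and a = ±24/25. Taking a = 24/25: M21 - M12 = 0, M13 - M31 = 672/625, M32 - M23 = 0, giving b12 = 0, b13 = 7/25, b23 = 0, i.e. R = 24/25 + 7/25*γ13.
Its γ13 coefficient is already positive.
Answer: 24/25 + 7/25*γ13. Why the constraint matters: R and -R act identically through the sandwich — M has trace 1679/625 either way — so only the sign condition on γ13 picks one of the two preimages.
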